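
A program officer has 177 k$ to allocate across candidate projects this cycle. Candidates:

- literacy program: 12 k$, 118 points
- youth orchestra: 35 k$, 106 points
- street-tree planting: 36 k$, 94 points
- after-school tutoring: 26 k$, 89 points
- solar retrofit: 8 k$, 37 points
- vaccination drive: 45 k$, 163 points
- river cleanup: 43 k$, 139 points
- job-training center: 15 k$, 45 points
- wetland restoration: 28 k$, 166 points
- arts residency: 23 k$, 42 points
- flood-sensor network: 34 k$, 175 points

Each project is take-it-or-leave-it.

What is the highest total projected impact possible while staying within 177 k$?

Taking the top-ratio projects first gives literacy program + after-school tutoring + solar retrofit + vaccination drive + job-training center + wetland restoration + flood-sensor network for 793 (168 k$).
Replace after-school tutoring with youth orchestra: the trade gains 17 net, giving 810 at 177 k$.

810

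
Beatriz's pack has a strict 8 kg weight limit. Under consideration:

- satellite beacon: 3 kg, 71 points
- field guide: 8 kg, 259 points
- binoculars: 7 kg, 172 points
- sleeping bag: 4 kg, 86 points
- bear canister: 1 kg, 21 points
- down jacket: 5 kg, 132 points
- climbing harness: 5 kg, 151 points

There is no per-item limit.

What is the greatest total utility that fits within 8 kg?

Field guide uses 8 of the 8 kg and totals 259.

259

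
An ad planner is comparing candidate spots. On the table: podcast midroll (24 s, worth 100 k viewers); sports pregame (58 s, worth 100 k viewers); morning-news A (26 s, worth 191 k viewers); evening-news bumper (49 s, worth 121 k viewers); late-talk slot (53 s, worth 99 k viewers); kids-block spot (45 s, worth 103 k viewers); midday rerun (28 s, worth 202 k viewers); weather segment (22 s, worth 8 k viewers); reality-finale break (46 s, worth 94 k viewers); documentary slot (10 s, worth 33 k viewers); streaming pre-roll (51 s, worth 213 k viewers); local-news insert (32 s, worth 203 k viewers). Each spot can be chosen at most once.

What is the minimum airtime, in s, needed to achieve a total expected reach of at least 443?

Look for the lowest-airtime combination reaching 443.
Taking podcast midroll + morning-news A + midday rerun gives 493 (≥ 443) for 78 s.
Below 78 s the best achievable stays under 443.

78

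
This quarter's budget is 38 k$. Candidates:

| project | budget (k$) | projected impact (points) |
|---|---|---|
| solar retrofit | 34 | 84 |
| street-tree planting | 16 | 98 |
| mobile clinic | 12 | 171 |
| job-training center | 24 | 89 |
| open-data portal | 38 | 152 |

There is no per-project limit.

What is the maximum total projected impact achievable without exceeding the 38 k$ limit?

513

The ratio ordering already packs tightly: 3×mobile clinic, 36 k$, 513.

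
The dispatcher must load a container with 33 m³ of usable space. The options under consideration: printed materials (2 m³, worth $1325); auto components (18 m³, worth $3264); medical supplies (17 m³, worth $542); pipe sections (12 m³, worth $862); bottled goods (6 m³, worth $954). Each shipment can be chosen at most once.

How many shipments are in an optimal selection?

3

Optimal total is 5543.
For example printed materials + auto components + bottled goods achieves it, using 26 m³.
Every optimal selection uses 3 shipments.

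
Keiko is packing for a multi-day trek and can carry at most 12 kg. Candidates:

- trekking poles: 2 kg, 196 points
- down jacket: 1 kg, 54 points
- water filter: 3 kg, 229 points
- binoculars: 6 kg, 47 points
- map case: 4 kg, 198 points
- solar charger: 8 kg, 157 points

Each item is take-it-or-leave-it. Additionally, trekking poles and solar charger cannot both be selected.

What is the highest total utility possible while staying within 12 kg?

677

Density check — trekking poles 98.00, water filter 76.33, down jacket 54.00 are the best per kg.
Taking trekking poles + down jacket + water filter + map case: 10 kg used, 677 in utility.
Nothing else feasible within 12 kg beats 677.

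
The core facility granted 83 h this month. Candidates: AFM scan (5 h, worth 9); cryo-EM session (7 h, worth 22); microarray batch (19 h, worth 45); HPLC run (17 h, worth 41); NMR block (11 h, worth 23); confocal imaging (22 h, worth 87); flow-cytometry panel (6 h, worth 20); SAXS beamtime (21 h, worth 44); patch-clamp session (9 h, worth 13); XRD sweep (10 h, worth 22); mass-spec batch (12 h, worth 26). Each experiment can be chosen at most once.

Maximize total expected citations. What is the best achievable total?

241

Ranking by ratio (expected citations/h): confocal imaging 3.95, flow-cytometry panel 3.33, cryo-EM session 3.14, HPLC run 2.41.
Greedy by ratio would take cryo-EM session + microarray batch + HPLC run + confocal imaging + flow-cytometry panel + XRD sweep: 81 h used, total 237.
Dropping XRD sweep frees 10 h; slotting in mass-spec batch (12 h) lifts the total to 241 at 83 h.
The closest alternative, cryo-EM session + microarray batch + HPLC run + NMR block + confocal imaging + flow-cytometry panel, reaches only 238.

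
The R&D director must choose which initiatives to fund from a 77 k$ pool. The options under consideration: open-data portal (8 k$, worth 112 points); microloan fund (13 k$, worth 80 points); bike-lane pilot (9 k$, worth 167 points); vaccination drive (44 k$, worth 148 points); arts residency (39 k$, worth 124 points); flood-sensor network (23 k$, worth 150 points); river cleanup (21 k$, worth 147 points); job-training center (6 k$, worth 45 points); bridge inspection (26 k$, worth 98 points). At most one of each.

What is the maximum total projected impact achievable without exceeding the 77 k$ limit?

Filling by ratio: open-data portal + bike-lane pilot + flood-sensor network + river cleanup + job-training center for 621, with 10 k$ left unused.
Dropping job-training center frees 6 k$; slotting in microloan fund (13 k$) lifts the total to 656 at 74 k$.

656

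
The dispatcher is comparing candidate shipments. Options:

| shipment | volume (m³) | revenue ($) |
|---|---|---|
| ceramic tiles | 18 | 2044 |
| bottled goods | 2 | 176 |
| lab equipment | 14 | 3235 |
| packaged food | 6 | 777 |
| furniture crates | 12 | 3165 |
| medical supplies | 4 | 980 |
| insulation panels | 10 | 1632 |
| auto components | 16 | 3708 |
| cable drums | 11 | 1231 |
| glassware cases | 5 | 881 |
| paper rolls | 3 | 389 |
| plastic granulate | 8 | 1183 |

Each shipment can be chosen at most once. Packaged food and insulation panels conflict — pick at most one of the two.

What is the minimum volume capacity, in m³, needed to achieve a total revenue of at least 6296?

26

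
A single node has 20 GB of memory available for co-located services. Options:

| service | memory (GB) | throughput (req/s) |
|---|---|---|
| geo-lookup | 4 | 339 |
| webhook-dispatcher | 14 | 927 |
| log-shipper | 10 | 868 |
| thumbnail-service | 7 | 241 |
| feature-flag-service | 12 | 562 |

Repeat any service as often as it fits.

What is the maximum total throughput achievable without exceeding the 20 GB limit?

1736

2×log-shipper uses 20 of the 20 GB and totals 1736.
No other feasible combination exceeds 1736.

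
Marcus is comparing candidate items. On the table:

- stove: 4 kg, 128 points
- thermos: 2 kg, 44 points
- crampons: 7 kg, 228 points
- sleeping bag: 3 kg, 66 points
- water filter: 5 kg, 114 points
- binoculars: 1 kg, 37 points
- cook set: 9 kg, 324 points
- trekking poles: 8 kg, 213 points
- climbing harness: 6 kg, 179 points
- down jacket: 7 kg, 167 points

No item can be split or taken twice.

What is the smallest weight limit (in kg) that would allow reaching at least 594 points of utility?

18

Need the lightest bundle worth ≥ 594.
Taking thermos + crampons + cook set gives 596 (≥ 594) for 18 kg.
Below 18 kg the best achievable stays under 594.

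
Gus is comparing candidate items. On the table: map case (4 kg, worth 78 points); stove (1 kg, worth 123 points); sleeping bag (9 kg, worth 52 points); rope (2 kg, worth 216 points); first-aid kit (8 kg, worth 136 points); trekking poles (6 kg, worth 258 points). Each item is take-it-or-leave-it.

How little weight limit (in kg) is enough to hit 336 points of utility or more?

3

Minimise kg subject to total utility ≥ 336.
stove + rope reaches 339 using 3 kg.
No combination under 3 kg hits 336.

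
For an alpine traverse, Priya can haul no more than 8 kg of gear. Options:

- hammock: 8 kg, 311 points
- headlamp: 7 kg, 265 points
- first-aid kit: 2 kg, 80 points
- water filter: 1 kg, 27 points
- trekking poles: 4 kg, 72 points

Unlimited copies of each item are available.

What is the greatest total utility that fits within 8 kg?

The ratio ordering already packs tightly: 4×first-aid kit, 8 kg, 320.
Nothing else within 8 kg beats 320.

320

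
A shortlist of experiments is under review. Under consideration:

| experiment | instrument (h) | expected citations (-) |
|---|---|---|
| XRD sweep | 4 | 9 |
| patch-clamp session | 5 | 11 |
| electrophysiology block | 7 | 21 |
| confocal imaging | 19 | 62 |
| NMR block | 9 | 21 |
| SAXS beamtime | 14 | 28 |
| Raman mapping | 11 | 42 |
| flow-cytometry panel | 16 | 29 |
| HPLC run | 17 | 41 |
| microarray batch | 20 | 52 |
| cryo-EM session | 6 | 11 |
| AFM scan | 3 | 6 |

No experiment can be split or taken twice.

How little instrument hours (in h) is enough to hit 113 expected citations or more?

Need the lightest bundle worth ≥ 113.
XRD sweep + confocal imaging + Raman mapping reaches 113 using 34 h.
No combination under 34 h hits 113.

34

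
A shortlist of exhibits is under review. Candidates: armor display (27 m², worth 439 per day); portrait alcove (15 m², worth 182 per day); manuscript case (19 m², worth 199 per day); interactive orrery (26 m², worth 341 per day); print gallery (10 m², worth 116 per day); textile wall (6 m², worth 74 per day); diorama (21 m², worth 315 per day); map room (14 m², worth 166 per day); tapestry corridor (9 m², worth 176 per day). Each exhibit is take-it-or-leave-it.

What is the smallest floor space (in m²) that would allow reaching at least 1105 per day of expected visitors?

Look for the lowest-floor combination reaching 1105.
armor display + portrait alcove + diorama + tapestry corridor: 1112 expected visitors at 72 m².
No combination under 72 m² hits 1105.

72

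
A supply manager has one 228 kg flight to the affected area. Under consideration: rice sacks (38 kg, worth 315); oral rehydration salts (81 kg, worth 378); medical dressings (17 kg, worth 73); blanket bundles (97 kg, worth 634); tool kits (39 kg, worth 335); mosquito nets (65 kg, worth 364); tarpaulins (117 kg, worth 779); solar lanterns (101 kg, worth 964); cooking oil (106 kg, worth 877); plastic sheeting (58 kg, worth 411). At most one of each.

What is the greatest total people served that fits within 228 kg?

1914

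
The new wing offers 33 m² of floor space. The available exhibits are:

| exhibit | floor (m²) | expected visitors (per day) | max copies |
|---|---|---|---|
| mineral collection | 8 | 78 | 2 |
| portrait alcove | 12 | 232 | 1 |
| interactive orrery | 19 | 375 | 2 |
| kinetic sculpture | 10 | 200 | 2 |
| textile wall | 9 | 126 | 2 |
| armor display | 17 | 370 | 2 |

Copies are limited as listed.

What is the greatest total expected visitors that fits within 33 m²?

The ratio heuristic lands on kinetic sculpture + armor display (570) but leaves 6 m² idle.
Replace armor display with portrait alcove + kinetic sculpture: the trade gains 62 net, giving 632 at 32 m².

632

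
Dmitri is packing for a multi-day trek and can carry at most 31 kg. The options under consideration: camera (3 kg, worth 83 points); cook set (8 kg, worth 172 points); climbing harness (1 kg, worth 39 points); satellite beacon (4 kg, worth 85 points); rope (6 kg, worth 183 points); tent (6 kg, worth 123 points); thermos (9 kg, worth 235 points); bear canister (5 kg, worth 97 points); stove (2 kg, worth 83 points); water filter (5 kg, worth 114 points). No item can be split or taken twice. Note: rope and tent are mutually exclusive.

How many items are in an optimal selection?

Optimal total is 834.
camera + climbing harness + rope + thermos + bear canister + stove + water filter hits 834 at 31 kg.
Any selection reaching 834 contains exactly 7 items.

7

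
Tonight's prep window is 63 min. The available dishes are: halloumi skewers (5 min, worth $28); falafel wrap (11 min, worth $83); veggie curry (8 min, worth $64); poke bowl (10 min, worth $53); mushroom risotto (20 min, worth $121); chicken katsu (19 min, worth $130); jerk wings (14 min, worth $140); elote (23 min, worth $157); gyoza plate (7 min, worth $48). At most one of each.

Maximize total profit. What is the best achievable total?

492

A density-first pass picks falafel wrap + veggie curry + chicken katsu + jerk wings + gyoza plate — 465 at 59 min.
Dropping chicken katsu frees 19 min; slotting in elote (23 min) lifts the total to 492 at 63 min.
The closest alternative, chicken katsu + jerk wings + elote + gyoza plate, reaches only 475.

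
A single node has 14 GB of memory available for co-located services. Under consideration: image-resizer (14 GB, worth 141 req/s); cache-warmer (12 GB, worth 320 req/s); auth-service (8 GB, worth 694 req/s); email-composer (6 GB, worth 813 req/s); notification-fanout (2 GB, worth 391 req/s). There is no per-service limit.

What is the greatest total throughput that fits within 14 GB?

2737

By throughput per GB: notification-fanout 195.50, email-composer 135.50, auth-service 86.75, cache-warmer 26.67 lead.
7×notification-fanout uses 14 of the 14 GB and totals 2737.
That's the maximum — no swap from here does better than 2737.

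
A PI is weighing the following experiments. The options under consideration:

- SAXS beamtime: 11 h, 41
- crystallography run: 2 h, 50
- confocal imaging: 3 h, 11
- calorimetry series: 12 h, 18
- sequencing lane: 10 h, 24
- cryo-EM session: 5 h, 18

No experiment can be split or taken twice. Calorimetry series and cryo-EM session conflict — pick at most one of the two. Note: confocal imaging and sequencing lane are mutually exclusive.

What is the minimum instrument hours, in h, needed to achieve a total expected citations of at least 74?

Look for the lowest-instrument combination reaching 74.
crystallography run + confocal imaging + cryo-EM session: 79 expected citations at 10 h.
Below 10 h the best achievable stays under 74.

10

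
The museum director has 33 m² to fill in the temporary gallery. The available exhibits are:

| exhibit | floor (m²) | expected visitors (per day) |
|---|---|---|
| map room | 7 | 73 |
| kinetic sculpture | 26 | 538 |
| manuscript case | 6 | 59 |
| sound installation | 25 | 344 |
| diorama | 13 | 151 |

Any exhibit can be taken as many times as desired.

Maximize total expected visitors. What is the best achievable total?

611

Map room + kinetic sculpture uses 33 of the 33 m² and totals 611.
Nothing else within 33 m² beats 611.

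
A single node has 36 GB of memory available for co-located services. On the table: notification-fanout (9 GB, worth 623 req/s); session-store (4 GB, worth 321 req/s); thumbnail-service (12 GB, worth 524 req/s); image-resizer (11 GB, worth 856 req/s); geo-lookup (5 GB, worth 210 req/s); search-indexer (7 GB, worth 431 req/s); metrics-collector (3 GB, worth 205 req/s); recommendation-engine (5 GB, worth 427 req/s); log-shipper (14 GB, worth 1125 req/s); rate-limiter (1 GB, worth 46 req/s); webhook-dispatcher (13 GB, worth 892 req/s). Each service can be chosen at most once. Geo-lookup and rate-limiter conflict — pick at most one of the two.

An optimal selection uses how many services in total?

5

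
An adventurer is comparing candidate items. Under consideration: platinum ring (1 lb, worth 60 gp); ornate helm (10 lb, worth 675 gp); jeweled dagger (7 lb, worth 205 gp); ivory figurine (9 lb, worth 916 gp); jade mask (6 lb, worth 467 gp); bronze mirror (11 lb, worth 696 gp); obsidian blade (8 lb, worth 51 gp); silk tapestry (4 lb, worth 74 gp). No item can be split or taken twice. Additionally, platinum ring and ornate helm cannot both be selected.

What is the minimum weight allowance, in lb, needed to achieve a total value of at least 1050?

14

Look for the lowest-weight combination reaching 1050.
platinum ring + ivory figurine + silk tapestry: 1050 value at 14 lb.
Below 14 lb the best achievable stays under 1050.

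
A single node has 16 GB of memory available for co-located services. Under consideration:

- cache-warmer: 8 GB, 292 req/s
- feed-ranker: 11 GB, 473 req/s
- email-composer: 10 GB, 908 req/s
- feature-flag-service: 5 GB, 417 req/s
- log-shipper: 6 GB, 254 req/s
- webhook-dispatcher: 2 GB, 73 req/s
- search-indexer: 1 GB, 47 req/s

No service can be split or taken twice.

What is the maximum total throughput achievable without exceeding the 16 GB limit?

Density check — email-composer 90.80, feature-flag-service 83.40, search-indexer 47.00 are the best per GB.
Best packing: email-composer + feature-flag-service + search-indexer — 16 GB, 1372 total.
Runner-up email-composer + feature-flag-service tops out at 1325.

1372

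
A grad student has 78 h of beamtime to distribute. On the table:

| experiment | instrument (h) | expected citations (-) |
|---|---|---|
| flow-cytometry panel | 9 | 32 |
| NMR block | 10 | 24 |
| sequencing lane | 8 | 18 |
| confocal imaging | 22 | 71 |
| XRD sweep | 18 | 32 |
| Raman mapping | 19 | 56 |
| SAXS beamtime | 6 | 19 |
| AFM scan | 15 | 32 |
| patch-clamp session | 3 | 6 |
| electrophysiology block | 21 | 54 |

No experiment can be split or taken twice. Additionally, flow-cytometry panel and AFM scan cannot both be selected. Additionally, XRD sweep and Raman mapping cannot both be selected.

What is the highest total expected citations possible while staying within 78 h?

Flow-cytometry panel + confocal imaging + Raman mapping + SAXS beamtime + electrophysiology block uses 77 of the 78 h and totals 232.

232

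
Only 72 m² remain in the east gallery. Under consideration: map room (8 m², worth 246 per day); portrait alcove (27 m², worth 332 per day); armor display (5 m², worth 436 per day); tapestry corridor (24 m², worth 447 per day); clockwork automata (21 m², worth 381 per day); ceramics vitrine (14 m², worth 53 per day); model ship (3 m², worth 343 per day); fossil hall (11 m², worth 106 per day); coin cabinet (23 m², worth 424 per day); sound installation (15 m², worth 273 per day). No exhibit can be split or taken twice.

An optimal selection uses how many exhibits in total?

The maximum expected visitors within 72 m² is 1959.
For example map room + armor display + tapestry corridor + clockwork automata + model ship + fossil hall achieves it, using 72 m².
Any selection reaching 1959 contains exactly 6 exhibits.

6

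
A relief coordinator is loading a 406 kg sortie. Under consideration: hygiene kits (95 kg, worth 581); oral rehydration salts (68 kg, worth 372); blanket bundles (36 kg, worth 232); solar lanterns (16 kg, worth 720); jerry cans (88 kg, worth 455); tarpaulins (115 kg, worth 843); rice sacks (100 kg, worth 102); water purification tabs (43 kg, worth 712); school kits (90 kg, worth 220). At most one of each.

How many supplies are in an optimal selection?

6

Best achievable people served is 3543.
One optimal bundle: hygiene kits + blanket bundles + solar lanterns + jerry cans + tarpaulins + water purification tabs (393 kg).
All optima have 6 supplies.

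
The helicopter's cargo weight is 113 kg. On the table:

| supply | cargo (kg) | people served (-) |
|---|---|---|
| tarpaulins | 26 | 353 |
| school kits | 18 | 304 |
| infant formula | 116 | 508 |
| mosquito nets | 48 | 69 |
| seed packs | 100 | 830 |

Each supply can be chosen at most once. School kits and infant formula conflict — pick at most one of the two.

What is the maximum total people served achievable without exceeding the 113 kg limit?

The ratio heuristic lands on tarpaulins + school kits + mosquito nets (726) but leaves 21 kg idle.
Replace tarpaulins and school kits and mosquito nets with seed packs: the trade gains 104 net, giving 830 at 100 kg.
Nothing else feasible within 113 kg beats 830.

830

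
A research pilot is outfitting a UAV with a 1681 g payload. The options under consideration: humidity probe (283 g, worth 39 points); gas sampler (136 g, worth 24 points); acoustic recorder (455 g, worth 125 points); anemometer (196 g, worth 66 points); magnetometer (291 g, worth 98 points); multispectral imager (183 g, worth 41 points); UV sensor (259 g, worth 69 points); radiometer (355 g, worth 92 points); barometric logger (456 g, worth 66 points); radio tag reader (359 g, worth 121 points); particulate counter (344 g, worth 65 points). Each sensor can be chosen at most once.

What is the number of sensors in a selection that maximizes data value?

The maximum data value within 1681 g is 502.
For example acoustic recorder + anemometer + magnetometer + radiometer + radio tag reader achieves it, using 1656 g.
All optima have 5 sensors.

5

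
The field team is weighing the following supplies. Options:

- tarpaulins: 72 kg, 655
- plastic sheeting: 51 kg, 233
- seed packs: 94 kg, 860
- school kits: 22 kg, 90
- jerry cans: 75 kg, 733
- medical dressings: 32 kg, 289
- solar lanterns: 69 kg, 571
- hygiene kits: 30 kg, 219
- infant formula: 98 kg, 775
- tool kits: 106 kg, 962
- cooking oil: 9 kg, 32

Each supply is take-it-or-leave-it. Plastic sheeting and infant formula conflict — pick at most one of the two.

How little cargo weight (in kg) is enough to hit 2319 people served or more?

253

Minimise kg subject to total people served ≥ 2319.
tarpaulins + jerry cans + tool kits reaches 2350 using 253 kg.
Any bundle with less than 253 kg falls short of 2319.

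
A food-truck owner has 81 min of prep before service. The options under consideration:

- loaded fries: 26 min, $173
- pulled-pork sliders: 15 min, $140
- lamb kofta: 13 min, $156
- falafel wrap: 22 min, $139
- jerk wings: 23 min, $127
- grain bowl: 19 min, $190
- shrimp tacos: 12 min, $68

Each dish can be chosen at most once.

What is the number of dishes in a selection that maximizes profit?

The maximum profit within 81 min is 693.
For example pulled-pork sliders + lamb kofta + falafel wrap + grain bowl + shrimp tacos achieves it, using 81 min.
Every optimal selection uses 5 dishes.

5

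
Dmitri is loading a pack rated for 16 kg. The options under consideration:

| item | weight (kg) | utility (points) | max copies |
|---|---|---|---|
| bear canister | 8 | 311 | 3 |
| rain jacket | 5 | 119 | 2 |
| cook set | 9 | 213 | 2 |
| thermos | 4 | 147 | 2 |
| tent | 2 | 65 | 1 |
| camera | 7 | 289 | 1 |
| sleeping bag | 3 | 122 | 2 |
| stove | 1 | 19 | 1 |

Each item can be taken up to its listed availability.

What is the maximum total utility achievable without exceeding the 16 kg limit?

623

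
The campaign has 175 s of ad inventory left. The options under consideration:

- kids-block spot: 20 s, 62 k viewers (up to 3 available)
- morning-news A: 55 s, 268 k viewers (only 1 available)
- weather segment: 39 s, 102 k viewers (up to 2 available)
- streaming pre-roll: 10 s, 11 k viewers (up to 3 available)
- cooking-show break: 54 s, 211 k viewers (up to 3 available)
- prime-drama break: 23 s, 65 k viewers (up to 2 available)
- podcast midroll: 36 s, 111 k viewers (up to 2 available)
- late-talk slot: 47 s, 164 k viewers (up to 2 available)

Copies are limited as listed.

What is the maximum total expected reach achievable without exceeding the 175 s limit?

701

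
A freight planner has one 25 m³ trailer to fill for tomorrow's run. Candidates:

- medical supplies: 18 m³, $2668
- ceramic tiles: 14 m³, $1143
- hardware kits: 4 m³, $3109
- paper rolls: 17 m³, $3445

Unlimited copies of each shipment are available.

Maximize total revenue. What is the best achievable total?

18654

6×hardware kits uses 24 of the 25 m³ and totals 18654.
No other feasible combination exceeds 18654.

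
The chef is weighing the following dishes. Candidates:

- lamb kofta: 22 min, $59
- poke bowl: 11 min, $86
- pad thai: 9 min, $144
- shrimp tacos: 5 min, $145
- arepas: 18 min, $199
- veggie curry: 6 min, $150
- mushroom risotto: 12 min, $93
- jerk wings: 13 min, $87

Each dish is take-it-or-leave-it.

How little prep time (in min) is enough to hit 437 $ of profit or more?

Minimise min subject to total profit ≥ 437.
pad thai + shrimp tacos + veggie curry: 439 profit at 20 min.
Below 20 min the best achievable stays under 437.

20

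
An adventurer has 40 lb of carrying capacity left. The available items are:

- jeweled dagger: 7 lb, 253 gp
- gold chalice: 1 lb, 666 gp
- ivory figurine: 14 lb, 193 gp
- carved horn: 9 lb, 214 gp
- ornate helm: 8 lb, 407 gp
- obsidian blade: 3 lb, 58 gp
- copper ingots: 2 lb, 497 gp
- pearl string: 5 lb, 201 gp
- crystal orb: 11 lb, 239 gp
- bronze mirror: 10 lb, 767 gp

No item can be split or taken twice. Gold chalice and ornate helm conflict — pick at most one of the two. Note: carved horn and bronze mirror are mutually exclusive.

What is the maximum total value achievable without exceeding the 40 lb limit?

Best packing: jeweled dagger + gold chalice + obsidian blade + copper ingots + pearl string + crystal orb + bronze mirror — 39 lb, 2681 total.
The closest alternative, jeweled dagger + gold chalice + copper ingots + pearl string + crystal orb + bronze mirror, reaches only 2623.

2681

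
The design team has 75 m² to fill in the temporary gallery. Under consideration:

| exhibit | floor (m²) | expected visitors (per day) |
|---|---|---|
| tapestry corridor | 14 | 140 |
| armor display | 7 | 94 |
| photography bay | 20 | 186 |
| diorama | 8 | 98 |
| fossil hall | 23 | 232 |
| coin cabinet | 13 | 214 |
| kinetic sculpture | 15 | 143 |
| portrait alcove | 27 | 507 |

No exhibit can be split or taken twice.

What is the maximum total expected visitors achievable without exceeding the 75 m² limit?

By expected visitors per m²: portrait alcove 18.78, coin cabinet 16.46, armor display 13.43, diorama 12.25 lead.
A density-first pass picks tapestry corridor + armor display + diorama + coin cabinet + portrait alcove — 1053 at 69 m².
Dropping tapestry corridor frees 14 m²; slotting in photography bay (20 m²) lifts the total to 1099 at 75 m².
That's the maximum — no swap from here does better than 1099.

1099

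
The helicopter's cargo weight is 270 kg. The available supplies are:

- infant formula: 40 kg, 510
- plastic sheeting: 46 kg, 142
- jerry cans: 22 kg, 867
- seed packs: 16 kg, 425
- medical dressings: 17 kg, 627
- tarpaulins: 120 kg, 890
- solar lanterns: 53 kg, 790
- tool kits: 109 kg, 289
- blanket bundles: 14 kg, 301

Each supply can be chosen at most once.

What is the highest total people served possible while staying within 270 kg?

4109

By people served per kg: jerry cans 39.41, medical dressings 36.88, seed packs 26.56, blanket bundles 21.50 lead.
Filling by ratio: infant formula + plastic sheeting + jerry cans + seed packs + medical dressings + solar lanterns + blanket bundles for 3662, with 62 kg left unused.
Dropping plastic sheeting and blanket bundles frees 60 kg; slotting in tarpaulins (120 kg) lifts the total to 4109 at 268 kg.
The closest alternative, infant formula + jerry cans + medical dressings + tarpaulins + solar lanterns + blanket bundles, reaches only 3985.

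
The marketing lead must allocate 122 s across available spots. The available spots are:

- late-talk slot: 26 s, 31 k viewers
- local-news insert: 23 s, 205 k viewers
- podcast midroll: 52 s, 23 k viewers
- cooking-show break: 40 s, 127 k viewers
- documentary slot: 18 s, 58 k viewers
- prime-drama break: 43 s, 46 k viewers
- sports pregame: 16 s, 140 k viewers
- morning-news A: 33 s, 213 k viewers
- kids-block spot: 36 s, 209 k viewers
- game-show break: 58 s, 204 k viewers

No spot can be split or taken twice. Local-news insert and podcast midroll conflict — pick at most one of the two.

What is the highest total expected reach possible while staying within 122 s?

767

Local-news insert + sports pregame + morning-news A + kids-block spot uses 108 of the 122 s and totals 767.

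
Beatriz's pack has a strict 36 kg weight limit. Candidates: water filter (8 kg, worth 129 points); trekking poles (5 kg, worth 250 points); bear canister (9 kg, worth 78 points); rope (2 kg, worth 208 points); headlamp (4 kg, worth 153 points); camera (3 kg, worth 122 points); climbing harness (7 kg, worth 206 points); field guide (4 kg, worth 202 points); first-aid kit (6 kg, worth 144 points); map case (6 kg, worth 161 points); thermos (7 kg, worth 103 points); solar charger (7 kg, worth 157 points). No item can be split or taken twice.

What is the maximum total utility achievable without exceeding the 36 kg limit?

1337

The ratio heuristic lands on trekking poles + rope + headlamp + camera + climbing harness + field guide + map case (1302) but leaves 5 kg idle.
The 3 kg tied up in camera is better spent on solar charger — total rises to 1337 (35 kg).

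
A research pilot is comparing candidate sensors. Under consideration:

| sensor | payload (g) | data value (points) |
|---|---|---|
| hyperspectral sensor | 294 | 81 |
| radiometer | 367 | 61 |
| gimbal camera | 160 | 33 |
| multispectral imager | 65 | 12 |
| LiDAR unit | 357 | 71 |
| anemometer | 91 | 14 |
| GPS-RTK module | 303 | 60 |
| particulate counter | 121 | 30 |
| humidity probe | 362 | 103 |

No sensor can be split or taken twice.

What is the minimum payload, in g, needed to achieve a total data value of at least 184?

Minimise g subject to total data value ≥ 184.
hyperspectral sensor + humidity probe: 184 data value at 656 g.
Any bundle with less than 656 g falls short of 184.

656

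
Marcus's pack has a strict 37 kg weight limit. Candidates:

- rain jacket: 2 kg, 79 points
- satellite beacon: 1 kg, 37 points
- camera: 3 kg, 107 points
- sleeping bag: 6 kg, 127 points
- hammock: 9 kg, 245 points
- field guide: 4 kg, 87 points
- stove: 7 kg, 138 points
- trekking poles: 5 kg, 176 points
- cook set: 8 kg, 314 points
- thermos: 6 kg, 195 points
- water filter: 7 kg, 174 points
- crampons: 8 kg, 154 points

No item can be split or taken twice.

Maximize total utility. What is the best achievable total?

1203

A density-first pass picks rain jacket + satellite beacon + camera + hammock + trekking poles + cook set + thermos — 1153 at 34 kg.
Dropping satellite beacon frees 1 kg; slotting in field guide (4 kg) lifts the total to 1203 at 37 kg.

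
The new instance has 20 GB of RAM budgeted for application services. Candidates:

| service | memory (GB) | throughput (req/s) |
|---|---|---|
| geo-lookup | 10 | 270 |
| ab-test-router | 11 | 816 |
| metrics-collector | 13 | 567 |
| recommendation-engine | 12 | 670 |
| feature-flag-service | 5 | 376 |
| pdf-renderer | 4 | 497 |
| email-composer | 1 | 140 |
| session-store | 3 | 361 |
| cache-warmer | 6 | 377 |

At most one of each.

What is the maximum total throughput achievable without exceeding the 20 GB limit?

1814

Greedy by ratio would take feature-flag-service + pdf-renderer + email-composer + session-store + cache-warmer: 19 GB used, total 1751.
Replace feature-flag-service and cache-warmer with ab-test-router: the trade gains 63 net, giving 1814 at 19 GB.
Runner-up feature-flag-service + pdf-renderer + email-composer + session-store + cache-warmer tops out at 1751.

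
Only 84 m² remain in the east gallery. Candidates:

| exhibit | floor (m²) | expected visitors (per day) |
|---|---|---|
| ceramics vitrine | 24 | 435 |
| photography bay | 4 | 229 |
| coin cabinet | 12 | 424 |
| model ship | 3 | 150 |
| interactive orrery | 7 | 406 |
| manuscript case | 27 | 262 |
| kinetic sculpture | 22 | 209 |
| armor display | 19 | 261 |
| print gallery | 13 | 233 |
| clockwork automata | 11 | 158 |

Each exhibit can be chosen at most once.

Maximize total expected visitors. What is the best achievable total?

2138

By expected visitors per m²: interactive orrery 58.00, photography bay 57.25, model ship 50.00 lead.
Taking the top-ratio exhibits first gives ceramics vitrine + photography bay + coin cabinet + model ship + interactive orrery + print gallery + clockwork automata for 2035 (74 m²).
Dropping clockwork automata frees 11 m²; slotting in armor display (19 m²) lifts the total to 2138 at 82 m².
An exhaustive check of the 1024 subsets confirms 2138.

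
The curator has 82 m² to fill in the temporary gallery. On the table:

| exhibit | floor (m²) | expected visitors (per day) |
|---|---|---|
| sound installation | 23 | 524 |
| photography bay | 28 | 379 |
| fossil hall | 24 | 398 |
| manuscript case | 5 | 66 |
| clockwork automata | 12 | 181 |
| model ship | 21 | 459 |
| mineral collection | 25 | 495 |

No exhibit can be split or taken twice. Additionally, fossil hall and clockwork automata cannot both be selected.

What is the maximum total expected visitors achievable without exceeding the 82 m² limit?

1659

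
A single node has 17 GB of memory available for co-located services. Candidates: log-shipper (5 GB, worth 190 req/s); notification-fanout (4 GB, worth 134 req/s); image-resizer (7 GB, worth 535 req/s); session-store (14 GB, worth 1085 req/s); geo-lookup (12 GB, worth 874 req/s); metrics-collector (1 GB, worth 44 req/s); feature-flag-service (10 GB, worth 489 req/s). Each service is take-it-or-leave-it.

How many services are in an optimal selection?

The maximum throughput within 17 GB is 1129.
For example session-store + metrics-collector achieves it, using 15 GB.
Any selection reaching 1129 contains exactly 2 services.

2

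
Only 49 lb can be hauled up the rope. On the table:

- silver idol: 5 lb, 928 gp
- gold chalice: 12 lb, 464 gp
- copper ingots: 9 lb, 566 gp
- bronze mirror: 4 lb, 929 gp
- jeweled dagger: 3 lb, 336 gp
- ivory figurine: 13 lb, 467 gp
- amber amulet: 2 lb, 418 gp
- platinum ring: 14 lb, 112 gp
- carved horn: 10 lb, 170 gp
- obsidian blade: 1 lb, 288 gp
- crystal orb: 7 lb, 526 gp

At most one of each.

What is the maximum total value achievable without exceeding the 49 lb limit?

Density check — obsidian blade 288.00, bronze mirror 232.25, amber amulet 209.00, silver idol 185.60 are the best per lb.
A density-first pass picks silver idol + gold chalice + copper ingots + bronze mirror + jeweled dagger + amber amulet + obsidian blade + crystal orb — 4455 at 43 lb.
The 12 lb tied up in gold chalice is better spent on ivory figurine — total rises to 4458 (44 lb).
An exhaustive check of the 2048 subsets confirms 4458.

4458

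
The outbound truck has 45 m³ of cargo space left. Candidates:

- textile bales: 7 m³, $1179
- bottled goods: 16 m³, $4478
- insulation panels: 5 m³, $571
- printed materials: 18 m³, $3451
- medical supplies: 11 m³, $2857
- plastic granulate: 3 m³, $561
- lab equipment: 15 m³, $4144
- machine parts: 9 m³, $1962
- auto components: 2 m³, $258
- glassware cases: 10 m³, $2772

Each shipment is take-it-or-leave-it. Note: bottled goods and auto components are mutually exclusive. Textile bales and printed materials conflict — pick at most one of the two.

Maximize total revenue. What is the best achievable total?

Taking the top-ratio shipments first gives bottled goods + plastic granulate + lab equipment + glassware cases for 11955 (44 m³).
The 10 m³ tied up in glassware cases is better spent on medical supplies — total rises to 12040 (45 m³).

12040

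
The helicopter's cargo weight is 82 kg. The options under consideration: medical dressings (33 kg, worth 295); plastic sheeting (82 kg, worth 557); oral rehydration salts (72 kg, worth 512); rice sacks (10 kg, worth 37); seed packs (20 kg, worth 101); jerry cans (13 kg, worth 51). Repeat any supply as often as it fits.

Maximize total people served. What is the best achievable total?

2×medical dressings + jerry cans uses 79 of the 82 kg and totals 641.

641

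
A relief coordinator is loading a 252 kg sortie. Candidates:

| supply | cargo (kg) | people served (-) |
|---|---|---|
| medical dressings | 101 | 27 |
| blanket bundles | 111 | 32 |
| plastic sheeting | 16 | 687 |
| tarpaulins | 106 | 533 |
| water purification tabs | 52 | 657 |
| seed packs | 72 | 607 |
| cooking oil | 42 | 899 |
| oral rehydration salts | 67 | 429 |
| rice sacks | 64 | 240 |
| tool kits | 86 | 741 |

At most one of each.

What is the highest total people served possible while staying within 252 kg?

3279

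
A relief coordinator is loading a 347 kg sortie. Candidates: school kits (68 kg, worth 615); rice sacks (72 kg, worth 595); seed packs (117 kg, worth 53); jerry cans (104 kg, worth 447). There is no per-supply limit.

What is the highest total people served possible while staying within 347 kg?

Density check — school kits 9.04, rice sacks 8.26, jerry cans 4.30, seed packs 0.45 are the best per kg.
Taking 5×school kits: 340 kg used, 3075 in people served.

3075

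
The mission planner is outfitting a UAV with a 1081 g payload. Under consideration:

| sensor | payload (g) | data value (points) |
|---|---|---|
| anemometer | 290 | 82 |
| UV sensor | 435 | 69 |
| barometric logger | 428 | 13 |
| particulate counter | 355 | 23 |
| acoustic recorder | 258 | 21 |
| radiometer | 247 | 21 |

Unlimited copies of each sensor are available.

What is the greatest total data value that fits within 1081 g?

246

Ranking by ratio (data value/g): anemometer 0.28, UV sensor 0.16, radiometer 0.09.
The ratio ordering already packs tightly: 3×anemometer, 870 g, 246.
Nothing else within 1081 g beats 246.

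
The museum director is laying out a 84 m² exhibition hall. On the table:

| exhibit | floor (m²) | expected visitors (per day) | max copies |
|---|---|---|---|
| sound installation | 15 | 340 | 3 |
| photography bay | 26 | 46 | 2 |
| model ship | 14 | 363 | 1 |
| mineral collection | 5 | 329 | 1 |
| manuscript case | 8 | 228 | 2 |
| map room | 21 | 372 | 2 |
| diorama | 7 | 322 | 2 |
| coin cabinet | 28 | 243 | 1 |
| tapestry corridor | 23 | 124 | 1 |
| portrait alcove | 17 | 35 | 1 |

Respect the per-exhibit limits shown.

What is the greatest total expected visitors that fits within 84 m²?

2472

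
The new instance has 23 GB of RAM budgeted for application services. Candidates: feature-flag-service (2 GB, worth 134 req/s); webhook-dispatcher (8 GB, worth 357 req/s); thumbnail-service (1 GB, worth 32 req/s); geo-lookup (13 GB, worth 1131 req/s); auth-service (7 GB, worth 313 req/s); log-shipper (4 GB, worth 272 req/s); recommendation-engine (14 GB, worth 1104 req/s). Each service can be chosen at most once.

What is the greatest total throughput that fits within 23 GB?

1622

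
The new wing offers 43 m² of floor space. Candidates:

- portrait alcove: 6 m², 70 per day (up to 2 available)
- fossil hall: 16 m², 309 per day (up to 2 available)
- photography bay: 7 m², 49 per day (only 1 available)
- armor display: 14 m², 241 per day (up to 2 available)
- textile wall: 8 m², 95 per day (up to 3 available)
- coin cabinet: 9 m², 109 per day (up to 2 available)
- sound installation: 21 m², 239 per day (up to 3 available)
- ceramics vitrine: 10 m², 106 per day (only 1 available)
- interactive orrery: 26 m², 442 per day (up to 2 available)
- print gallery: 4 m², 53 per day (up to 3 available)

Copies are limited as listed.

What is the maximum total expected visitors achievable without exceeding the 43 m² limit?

Greedy by ratio would take 2×fossil hall + 2×print gallery: 40 m² used, total 724.
The 24 m² tied up in fossil hall and 2×print gallery is better spent on interactive orrery — total rises to 751 (42 m²).

751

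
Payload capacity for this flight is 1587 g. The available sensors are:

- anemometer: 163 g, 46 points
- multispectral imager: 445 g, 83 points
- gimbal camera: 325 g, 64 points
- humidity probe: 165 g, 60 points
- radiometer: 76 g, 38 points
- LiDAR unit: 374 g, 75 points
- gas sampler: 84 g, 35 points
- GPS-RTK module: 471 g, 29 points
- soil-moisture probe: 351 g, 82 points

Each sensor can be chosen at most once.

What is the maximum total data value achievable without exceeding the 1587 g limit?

Anemometer + gimbal camera + humidity probe + radiometer + LiDAR unit + gas sampler + soil-moisture probe uses 1538 of the 1587 g and totals 400.
An exhaustive check of the 512 subsets confirms 400.

400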